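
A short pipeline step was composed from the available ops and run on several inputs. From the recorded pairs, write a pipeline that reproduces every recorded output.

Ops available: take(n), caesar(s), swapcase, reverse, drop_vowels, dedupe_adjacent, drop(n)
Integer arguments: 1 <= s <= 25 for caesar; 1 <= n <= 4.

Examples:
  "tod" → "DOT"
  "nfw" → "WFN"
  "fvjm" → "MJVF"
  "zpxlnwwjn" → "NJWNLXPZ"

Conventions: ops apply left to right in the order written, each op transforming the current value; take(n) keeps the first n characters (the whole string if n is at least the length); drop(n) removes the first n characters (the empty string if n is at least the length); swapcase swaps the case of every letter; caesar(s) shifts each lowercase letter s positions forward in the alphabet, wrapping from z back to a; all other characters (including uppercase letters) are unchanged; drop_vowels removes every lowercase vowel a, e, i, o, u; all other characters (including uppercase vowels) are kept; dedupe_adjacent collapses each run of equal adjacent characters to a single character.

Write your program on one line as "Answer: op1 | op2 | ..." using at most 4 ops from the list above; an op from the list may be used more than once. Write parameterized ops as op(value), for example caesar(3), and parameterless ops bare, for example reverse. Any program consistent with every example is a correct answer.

reverse | dedupe_adjacent | swapcase

Check, running the answer program on each example:
  "tod" -> "dot" -> "dot" -> "DOT"
  "nfw" -> "wfn" -> "wfn" -> "WFN"
  "fvjm" -> "mjvf" -> "mjvf" -> "MJVF"
  "zpxlnwwjn" -> "njwwnlxpz" -> "njwnlxpz" -> "NJWNLXPZ"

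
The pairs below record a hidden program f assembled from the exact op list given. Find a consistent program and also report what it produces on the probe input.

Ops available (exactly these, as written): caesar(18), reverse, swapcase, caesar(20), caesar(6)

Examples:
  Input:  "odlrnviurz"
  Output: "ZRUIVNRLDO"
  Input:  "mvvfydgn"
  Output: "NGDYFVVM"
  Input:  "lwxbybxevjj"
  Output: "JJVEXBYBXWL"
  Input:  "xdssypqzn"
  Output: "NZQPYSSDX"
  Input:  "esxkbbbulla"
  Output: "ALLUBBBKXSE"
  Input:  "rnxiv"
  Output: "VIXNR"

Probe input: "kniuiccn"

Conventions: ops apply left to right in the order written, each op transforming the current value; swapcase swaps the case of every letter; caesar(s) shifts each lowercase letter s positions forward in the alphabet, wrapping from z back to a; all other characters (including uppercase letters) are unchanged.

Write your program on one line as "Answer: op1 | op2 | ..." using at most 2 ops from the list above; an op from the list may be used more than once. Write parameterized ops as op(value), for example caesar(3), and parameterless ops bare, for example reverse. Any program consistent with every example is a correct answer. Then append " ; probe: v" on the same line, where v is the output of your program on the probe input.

reverse | swapcase ; probe: "NCCIUINK"

Check, running the answer program on each example:
  "odlrnviurz" -> "zruivnrldo" -> "ZRUIVNRLDO"
  "mvvfydgn" -> "ngdyfvvm" -> "NGDYFVVM"
  "lwxbybxevjj" -> "jjvexbybxwl" -> "JJVEXBYBXWL"
  "xdssypqzn" -> "nzqpyssdx" -> "NZQPYSSDX"
  "esxkbbbulla" -> "allubbbkxse" -> "ALLUBBBKXSE"
  "rnxiv" -> "vixnr" -> "VIXNR"
  probe: "kniuiccn" -> "ncciuink" -> "NCCIUINK"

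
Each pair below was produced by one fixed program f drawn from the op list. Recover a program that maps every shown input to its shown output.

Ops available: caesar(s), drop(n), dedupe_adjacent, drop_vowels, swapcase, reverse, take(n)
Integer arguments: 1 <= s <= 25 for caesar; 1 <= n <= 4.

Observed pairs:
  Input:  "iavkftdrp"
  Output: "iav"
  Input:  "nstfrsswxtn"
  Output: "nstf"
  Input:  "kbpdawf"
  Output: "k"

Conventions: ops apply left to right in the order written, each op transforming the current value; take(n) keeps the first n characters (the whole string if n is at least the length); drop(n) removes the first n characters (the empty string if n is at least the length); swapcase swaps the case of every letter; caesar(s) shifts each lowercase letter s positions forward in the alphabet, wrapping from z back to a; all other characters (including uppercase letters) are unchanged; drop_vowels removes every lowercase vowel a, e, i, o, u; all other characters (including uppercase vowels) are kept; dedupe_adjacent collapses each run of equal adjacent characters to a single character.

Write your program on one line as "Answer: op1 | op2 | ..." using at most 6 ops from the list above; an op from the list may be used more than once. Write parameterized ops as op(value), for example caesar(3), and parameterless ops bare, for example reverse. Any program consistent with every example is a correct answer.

reverse | drop(3) | dedupe_adjacent | drop(3) | reverse

Check, running the answer program on each example:
  "iavkftdrp" -> "prdtfkvai" -> "tfkvai" -> "tfkvai" -> "vai" -> "iav"
  "nstfrsswxtn" -> "ntxwssrftsn" -> "wssrftsn" -> "wsrftsn" -> "ftsn" -> "nstf"
  "kbpdawf" -> "fwadpbk" -> "dpbk" -> "dpbk" -> "k" -> "k"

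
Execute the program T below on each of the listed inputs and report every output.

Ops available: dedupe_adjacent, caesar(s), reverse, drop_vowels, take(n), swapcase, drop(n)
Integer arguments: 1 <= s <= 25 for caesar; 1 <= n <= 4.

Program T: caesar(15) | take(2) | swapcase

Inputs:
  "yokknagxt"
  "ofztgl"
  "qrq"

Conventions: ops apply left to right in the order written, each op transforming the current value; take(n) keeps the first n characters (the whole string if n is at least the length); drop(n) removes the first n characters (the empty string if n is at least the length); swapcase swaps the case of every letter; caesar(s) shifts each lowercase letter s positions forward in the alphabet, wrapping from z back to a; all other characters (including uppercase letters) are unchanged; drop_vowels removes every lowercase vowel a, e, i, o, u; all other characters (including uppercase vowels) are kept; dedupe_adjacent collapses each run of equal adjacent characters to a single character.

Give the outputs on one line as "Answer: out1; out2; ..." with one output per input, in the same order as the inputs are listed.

"ND"; "DU"; "FG"

Execution, op by op:
  "yokknagxt" -> "ndzzcpvmi" -> "nd" -> "ND"
  "ofztgl" -> "duoiva" -> "du" -> "DU"
  "qrq" -> "fgf" -> "fg" -> "FG"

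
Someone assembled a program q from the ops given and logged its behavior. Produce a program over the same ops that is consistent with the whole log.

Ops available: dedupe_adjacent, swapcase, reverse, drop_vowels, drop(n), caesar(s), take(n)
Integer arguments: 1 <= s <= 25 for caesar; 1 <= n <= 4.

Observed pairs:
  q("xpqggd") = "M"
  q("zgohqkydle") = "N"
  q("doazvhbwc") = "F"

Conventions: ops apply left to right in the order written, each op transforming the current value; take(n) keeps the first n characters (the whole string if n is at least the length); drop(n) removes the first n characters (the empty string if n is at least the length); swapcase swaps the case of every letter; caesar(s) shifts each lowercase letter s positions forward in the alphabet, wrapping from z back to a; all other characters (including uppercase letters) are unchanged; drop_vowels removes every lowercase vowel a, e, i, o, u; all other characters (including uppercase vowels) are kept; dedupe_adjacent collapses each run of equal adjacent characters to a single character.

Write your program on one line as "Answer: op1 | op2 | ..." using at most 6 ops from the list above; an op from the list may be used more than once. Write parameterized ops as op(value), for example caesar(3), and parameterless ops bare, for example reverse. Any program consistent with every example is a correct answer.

drop(3) | caesar(6) | drop_vowels | swapcase | take(1)

Check, running the answer program on each example:
  "xpqggd" -> "ggd" -> "mmj" -> "mmj" -> "MMJ" -> "M"
  "zgohqkydle" -> "hqkydle" -> "nwqejrk" -> "nwqjrk" -> "NWQJRK" -> "N"
  "doazvhbwc" -> "zvhbwc" -> "fbnhci" -> "fbnhc" -> "FBNHC" -> "F"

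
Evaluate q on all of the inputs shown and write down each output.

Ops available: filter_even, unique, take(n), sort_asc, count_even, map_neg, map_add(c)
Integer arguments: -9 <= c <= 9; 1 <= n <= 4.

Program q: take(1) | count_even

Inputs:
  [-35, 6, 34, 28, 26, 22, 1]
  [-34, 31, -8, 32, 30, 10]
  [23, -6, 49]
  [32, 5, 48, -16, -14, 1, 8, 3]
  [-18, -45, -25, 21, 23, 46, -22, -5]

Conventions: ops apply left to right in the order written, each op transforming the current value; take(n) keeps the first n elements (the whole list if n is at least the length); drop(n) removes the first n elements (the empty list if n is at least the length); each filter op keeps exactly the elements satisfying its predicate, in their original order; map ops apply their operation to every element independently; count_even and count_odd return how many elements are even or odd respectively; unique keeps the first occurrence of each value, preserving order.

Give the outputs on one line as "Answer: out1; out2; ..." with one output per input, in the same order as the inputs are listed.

0; 1; 0; 1; 1

Execution, op by op:
  [-35, 6, 34, 28, 26, 22, 1] -> [-35] -> 0
  [-34, 31, -8, 32, 30, 10] -> [-34] -> 1
  [23, -6, 49] -> [23] -> 0
  [32, 5, 48, -16, -14, 1, 8, 3] -> [32] -> 1
  [-18, -45, -25, 21, 23, 46, -22, -5] -> [-18] -> 1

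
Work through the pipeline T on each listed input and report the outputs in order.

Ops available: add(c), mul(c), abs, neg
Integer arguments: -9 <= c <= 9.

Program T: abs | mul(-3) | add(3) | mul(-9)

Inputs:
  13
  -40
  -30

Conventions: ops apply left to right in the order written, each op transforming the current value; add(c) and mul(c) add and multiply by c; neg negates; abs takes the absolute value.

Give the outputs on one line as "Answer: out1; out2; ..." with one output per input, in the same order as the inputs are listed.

324; 1053; 783

Execution, op by op:
  13 -> 13 -> -39 -> -36 -> 324
  -40 -> 40 -> -120 -> -117 -> 1053
  -30 -> 30 -> -90 -> -87 -> 783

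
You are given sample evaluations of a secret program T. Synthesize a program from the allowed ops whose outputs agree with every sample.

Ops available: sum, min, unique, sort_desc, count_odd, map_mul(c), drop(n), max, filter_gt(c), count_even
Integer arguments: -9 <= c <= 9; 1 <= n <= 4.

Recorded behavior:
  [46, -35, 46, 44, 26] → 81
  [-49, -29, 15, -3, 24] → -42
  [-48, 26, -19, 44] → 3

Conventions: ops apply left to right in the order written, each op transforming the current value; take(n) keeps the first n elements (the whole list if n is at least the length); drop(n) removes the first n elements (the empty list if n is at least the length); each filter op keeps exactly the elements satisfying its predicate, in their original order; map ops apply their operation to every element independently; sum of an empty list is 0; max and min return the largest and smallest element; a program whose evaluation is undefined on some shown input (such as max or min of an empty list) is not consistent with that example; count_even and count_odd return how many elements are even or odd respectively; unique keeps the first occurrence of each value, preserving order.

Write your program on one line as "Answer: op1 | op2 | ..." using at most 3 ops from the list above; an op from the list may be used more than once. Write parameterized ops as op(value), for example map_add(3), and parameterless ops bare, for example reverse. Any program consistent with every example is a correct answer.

unique | sort_desc | sum

Check, running the answer program on each example:
  [46, -35, 46, 44, 26] -> [46, -35, 44, 26] -> [46, 44, 26, -35] -> 81
  [-49, -29, 15, -3, 24] -> [-49, -29, 15, -3, 24] -> [24, 15, -3, -29, -49] -> -42
  [-48, 26, -19, 44] -> [-48, 26, -19, 44] -> [44, 26, -19, -48] -> 3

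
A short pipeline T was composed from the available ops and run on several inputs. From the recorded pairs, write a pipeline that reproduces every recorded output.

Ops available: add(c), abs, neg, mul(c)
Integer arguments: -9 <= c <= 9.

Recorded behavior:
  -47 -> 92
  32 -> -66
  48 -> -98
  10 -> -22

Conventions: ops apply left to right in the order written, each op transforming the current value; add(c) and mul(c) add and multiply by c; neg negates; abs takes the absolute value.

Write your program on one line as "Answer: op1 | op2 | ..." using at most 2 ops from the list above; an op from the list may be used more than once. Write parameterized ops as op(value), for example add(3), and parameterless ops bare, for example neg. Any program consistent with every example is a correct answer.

add(1) | mul(-2)

Check, running the answer program on each example:
  -47 -> -46 -> 92
  32 -> 33 -> -66
  48 -> 49 -> -98
  10 -> 11 -> -22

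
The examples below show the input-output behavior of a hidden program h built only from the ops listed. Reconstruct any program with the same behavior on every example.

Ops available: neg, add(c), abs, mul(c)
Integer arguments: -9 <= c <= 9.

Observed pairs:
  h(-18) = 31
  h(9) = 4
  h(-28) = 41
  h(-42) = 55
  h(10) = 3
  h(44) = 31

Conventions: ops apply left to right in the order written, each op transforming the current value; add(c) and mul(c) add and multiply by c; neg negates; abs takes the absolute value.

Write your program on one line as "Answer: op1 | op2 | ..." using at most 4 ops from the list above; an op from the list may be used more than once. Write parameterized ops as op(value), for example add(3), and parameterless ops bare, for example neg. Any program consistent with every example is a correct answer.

add(-6) | add(-7) | neg | abs

Check, running the answer program on each example:
  -18 -> -24 -> -31 -> 31 -> 31
  9 -> 3 -> -4 -> 4 -> 4
  -28 -> -34 -> -41 -> 41 -> 41
  -42 -> -48 -> -55 -> 55 -> 55
  10 -> 4 -> -3 -> 3 -> 3
  44 -> 38 -> 31 -> -31 -> 31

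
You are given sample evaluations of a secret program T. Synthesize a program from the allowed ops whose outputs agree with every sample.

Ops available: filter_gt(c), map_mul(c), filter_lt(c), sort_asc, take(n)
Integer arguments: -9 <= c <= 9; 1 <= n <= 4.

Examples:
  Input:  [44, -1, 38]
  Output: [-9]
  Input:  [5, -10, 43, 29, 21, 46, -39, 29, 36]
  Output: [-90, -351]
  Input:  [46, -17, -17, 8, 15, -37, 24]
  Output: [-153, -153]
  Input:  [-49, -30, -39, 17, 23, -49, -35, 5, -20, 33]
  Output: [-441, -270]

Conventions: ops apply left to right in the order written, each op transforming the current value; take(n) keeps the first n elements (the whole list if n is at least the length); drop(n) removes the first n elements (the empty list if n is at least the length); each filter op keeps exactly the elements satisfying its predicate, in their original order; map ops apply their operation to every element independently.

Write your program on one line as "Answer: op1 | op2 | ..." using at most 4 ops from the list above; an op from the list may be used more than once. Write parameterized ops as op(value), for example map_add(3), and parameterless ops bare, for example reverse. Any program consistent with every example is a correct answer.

map_mul(9) | filter_lt(6) | take(4) | take(2)

Check, running the answer program on each example:
  [44, -1, 38] -> [396, -9, 342] -> [-9] -> [-9] -> [-9]
  [5, -10, 43, 29, 21, 46, -39, 29, 36] -> [45, -90, 387, 261, 189, 414, -351, 261, 324] -> [-90, -351] -> [-90, -351] -> [-90, -351]
  [46, -17, -17, 8, 15, -37, 24] -> [414, -153, -153, 72, 135, -333, 216] -> [-153, -153, -333] -> [-153, -153, -333] -> [-153, -153]
  [-49, -30, -39, 17, 23, -49, -35, 5, -20, 33] -> [-441, -270, -351, 153, 207, -441, -315, 45, -180, 297] -> [-441, -270, -351, -441, -315, -180] -> [-441, -270, -351, -441] -> [-441, -270]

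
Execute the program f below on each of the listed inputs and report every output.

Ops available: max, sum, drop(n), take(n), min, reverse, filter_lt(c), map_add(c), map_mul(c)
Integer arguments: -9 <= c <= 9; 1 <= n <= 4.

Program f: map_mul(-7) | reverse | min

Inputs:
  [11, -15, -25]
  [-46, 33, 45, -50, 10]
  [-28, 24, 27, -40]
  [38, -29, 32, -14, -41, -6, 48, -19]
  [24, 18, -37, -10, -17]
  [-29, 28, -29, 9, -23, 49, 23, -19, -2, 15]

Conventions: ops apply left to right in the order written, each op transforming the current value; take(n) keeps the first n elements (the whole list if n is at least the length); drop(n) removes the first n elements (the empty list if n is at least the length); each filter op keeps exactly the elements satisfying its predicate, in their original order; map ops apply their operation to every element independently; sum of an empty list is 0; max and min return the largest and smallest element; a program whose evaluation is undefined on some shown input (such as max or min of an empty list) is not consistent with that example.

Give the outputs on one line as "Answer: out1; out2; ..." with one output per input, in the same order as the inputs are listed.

-77; -315; -189; -336; -168; -343

Execution, op by op:
  [11, -15, -25] -> [-77, 105, 175] -> [175, 105, -77] -> -77
  [-46, 33, 45, -50, 10] -> [322, -231, -315, 350, -70] -> [-70, 350, -315, -231, 322] -> -315
  [-28, 24, 27, -40] -> [196, -168, -189, 280] -> [280, -189, -168, 196] -> -189
  [38, -29, 32, -14, -41, -6, 48, -19] -> [-266, 203, -224, 98, 287, 42, -336, 133] -> [133, -336, 42, 287, 98, -224, 203, -266] -> -336
  [24, 18, -37, -10, -17] -> [-168, -126, 259, 70, 119] -> [119, 70, 259, -126, -168] -> -168
  [-29, 28, -29, 9, -23, 49, 23, -19, -2, 15] -> [203, -196, 203, -63, 161, -343, -161, 133, 14, -105] -> [-105, 14, 133, -161, -343, 161, -63, 203, -196, 203] -> -343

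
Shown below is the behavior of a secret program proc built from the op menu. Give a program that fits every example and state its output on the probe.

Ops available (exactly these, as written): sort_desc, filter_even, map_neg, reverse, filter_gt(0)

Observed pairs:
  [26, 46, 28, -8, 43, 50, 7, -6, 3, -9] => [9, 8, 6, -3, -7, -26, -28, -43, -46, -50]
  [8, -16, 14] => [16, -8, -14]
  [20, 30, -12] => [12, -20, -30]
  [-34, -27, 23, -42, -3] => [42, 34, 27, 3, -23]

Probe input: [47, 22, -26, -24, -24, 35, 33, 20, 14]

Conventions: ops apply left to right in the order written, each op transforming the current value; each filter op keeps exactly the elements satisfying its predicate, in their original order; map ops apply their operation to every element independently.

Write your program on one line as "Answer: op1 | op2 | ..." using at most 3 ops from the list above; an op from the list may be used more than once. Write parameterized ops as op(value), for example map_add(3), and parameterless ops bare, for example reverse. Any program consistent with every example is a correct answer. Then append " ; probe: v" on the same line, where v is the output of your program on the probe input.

sort_desc | reverse | map_neg ; probe: [26, 24, 24, -14, -20, -22, -33, -35, -47]

Check, running the answer program on each example:
  [26, 46, 28, -8, 43, 50, 7, -6, 3, -9] -> [50, 46, 43, 28, 26, 7, 3, -6, -8, -9] -> [-9, -8, -6, 3, 7, 26, 28, 43, 46, 50] -> [9, 8, 6, -3, -7, -26, -28, -43, -46, -50]
  [8, -16, 14] -> [14, 8, -16] -> [-16, 8, 14] -> [16, -8, -14]
  [20, 30, -12] -> [30, 20, -12] -> [-12, 20, 30] -> [12, -20, -30]
  [-34, -27, 23, -42, -3] -> [23, -3, -27, -34, -42] -> [-42, -34, -27, -3, 23] -> [42, 34, 27, 3, -23]
  probe: [47, 22, -26, -24, -24, 35, 33, 20, 14] -> [47, 35, 33, 22, 20, 14, -24, -24, -26] -> [-26, -24, -24, 14, 20, 22, 33, 35, 47] -> [26, 24, 24, -14, -20, -22, -33, -35, -47]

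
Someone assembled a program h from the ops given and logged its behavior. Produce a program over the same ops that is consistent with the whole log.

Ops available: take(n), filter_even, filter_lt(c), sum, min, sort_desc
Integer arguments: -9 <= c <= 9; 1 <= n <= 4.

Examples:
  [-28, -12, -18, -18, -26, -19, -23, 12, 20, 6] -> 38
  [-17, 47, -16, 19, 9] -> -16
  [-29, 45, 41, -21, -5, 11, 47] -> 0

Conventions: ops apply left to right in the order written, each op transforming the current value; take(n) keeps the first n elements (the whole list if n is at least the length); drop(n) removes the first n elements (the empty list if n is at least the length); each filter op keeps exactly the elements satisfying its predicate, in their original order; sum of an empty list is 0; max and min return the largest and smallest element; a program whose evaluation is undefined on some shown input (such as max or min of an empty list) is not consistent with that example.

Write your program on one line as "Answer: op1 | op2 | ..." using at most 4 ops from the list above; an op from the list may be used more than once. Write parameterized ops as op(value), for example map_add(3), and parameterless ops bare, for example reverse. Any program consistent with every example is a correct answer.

sort_desc | filter_even | take(3) | sum

Check, running the answer program on each example:
  [-28, -12, -18, -18, -26, -19, -23, 12, 20, 6] -> [20, 12, 6, -12, -18, -18, -19, -23, -26, -28] -> [20, 12, 6, -12, -18, -18, -26, -28] -> [20, 12, 6] -> 38
  [-17, 47, -16, 19, 9] -> [47, 19, 9, -16, -17] -> [-16] -> [-16] -> -16
  [-29, 45, 41, -21, -5, 11, 47] -> [47, 45, 41, 11, -5, -21, -29] -> [] -> [] -> 0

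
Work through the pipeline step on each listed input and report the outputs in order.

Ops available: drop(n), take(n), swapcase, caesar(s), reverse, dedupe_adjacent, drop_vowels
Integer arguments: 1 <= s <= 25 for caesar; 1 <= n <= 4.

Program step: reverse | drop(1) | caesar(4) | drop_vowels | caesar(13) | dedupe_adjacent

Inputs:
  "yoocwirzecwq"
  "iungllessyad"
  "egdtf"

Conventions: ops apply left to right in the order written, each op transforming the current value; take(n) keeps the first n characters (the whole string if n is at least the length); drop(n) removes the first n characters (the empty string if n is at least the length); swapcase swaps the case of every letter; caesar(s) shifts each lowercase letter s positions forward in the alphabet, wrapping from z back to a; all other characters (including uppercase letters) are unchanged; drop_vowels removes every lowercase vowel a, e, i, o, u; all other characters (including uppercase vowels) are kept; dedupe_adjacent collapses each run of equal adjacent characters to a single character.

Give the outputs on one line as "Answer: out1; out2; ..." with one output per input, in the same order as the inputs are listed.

"tqiztfp"; "pjcxelz"; "kux"

Execution, op by op:
  "yoocwirzecwq" -> "qwcezriwcooy" -> "wcezriwcooy" -> "agidvmagssc" -> "gdvmgssc" -> "tqiztffp" -> "tqiztfp"
  "iungllessyad" -> "dayssellgnui" -> "ayssellgnui" -> "ecwwippkrym" -> "cwwppkrym" -> "pjjccxelz" -> "pjcxelz"
  "egdtf" -> "ftdge" -> "tdge" -> "xhki" -> "xhk" -> "kux" -> "kux"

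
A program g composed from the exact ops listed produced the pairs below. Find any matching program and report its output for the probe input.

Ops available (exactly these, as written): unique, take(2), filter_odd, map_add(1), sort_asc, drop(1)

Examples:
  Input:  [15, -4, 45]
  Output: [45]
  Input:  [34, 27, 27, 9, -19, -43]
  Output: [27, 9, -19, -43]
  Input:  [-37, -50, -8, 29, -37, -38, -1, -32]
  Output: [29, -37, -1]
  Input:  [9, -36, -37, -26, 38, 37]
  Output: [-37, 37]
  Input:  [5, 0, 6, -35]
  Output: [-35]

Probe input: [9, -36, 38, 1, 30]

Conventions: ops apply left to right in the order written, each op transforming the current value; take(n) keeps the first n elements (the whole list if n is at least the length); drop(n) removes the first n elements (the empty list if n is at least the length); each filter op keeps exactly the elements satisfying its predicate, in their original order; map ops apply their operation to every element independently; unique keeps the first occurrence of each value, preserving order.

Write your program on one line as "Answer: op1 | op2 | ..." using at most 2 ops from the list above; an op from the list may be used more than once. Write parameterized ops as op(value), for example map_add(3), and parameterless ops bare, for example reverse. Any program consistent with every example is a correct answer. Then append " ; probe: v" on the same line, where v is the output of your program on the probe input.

filter_odd | drop(1) ; probe: [1]

Check, running the answer program on each example:
  [15, -4, 45] -> [15, 45] -> [45]
  [34, 27, 27, 9, -19, -43] -> [27, 27, 9, -19, -43] -> [27, 9, -19, -43]
  [-37, -50, -8, 29, -37, -38, -1, -32] -> [-37, 29, -37, -1] -> [29, -37, -1]
  [9, -36, -37, -26, 38, 37] -> [9, -37, 37] -> [-37, 37]
  [5, 0, 6, -35] -> [5, -35] -> [-35]
  probe: [9, -36, 38, 1, 30] -> [9, 1] -> [1]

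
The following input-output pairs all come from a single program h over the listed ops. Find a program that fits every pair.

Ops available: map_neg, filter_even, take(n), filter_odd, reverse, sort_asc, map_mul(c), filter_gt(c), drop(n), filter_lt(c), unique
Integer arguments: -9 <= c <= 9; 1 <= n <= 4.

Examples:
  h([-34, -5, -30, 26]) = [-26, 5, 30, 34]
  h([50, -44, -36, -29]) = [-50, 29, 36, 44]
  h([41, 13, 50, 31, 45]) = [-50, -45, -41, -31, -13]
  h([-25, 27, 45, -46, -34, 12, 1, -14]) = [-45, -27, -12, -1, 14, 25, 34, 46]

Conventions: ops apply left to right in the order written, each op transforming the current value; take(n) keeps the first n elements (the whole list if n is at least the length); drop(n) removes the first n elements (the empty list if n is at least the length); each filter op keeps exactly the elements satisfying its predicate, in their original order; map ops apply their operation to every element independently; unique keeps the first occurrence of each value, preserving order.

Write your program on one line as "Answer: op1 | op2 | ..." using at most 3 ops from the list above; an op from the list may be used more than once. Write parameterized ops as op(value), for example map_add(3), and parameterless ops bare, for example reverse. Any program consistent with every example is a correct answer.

map_neg | sort_asc

Check, running the answer program on each example:
  [-34, -5, -30, 26] -> [34, 5, 30, -26] -> [-26, 5, 30, 34]
  [50, -44, -36, -29] -> [-50, 44, 36, 29] -> [-50, 29, 36, 44]
  [41, 13, 50, 31, 45] -> [-41, -13, -50, -31, -45] -> [-50, -45, -41, -31, -13]
  [-25, 27, 45, -46, -34, 12, 1, -14] -> [25, -27, -45, 46, 34, -12, -1, 14] -> [-45, -27, -12, -1, 14, 25, 34, 46]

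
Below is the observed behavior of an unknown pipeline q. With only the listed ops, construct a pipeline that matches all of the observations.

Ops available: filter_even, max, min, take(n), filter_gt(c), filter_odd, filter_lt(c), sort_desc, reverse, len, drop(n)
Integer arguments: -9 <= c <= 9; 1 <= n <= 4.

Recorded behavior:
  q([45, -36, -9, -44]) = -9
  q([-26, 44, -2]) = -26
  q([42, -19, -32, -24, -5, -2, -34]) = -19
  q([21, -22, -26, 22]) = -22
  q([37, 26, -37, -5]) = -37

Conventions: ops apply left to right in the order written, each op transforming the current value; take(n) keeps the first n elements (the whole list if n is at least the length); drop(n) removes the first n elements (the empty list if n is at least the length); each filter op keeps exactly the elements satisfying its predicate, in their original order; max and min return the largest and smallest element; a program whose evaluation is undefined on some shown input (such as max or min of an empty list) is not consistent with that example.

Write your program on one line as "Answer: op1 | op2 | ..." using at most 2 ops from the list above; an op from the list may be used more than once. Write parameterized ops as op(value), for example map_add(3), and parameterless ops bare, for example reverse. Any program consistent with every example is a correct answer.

filter_lt(-6) | max

Check, running the answer program on each example:
  [45, -36, -9, -44] -> [-36, -9, -44] -> -9
  [-26, 44, -2] -> [-26] -> -26
  [42, -19, -32, -24, -5, -2, -34] -> [-19, -32, -24, -34] -> -19
  [21, -22, -26, 22] -> [-22, -26] -> -22
  [37, 26, -37, -5] -> [-37] -> -37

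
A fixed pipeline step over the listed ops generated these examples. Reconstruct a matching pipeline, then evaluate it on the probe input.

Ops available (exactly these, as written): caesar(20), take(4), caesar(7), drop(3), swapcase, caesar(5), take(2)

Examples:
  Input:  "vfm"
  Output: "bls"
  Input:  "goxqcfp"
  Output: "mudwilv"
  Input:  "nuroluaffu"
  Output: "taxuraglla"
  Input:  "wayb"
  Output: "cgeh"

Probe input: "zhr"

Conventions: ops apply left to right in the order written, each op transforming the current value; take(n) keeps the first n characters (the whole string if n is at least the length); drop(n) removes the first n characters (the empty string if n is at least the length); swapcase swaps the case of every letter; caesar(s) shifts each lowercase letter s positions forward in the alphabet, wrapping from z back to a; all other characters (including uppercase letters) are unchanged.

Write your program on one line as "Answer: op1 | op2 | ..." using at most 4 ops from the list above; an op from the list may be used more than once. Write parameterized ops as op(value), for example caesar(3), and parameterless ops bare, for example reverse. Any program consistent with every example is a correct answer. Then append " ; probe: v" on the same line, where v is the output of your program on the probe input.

caesar(20) | caesar(5) | caesar(7) ; probe: "fnx"

Check, running the answer program on each example:
  "vfm" -> "pzg" -> "uel" -> "bls"
  "goxqcfp" -> "airkwzj" -> "fnwpbeo" -> "mudwilv"
  "nuroluaffu" -> "holifouzzo" -> "mtqnktzeet" -> "taxuraglla"
  "wayb" -> "qusv" -> "vzxa" -> "cgeh"
  probe: "zhr" -> "tbl" -> "ygq" -> "fnx"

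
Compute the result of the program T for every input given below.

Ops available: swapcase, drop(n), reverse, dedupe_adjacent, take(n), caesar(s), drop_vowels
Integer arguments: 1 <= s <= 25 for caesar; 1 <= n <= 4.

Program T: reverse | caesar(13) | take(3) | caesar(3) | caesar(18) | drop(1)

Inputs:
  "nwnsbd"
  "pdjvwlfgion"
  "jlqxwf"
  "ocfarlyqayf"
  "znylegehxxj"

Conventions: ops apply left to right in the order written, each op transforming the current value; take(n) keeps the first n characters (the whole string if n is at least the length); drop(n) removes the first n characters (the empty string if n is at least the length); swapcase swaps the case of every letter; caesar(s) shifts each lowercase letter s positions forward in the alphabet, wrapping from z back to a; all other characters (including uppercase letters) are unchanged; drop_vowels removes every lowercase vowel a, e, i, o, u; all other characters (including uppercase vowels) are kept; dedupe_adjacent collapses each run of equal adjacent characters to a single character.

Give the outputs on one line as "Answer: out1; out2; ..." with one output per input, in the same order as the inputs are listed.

Execution, op by op:
  "nwnsbd" -> "dbsnwn" -> "qofaja" -> "qof" -> "tri" -> "lja" -> "ja"
  "pdjvwlfgion" -> "noigflwvjdp" -> "abvtsyjiwqc" -> "abv" -> "dey" -> "vwq" -> "wq"
  "jlqxwf" -> "fwxqlj" -> "sjkdyw" -> "sjk" -> "vmn" -> "nef" -> "ef"
  "ocfarlyqayf" -> "fyaqylrafco" -> "slndlyenspb" -> "sln" -> "voq" -> "ngi" -> "gi"
  "znylegehxxj" -> "jxxhegelynz" -> "wkkurtrylam" -> "wkk" -> "znn" -> "rff" -> "ff"

"ja"; "wq"; "ef"; "gi"; "ff"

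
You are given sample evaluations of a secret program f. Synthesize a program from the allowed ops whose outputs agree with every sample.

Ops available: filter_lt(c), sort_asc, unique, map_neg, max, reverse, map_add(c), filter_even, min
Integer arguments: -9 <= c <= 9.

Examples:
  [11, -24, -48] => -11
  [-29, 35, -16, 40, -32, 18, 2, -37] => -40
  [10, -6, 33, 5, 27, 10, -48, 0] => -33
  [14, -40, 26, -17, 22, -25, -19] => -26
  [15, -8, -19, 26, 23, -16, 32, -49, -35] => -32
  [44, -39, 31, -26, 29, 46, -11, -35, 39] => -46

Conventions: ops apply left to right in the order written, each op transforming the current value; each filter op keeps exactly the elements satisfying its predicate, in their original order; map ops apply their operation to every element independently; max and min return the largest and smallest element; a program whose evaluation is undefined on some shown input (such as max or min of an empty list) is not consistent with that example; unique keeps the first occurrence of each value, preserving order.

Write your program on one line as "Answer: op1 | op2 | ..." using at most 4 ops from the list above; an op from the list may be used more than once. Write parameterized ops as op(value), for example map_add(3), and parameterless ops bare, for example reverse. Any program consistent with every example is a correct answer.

map_neg | unique | sort_asc | min

Check, running the answer program on each example:
  [11, -24, -48] -> [-11, 24, 48] -> [-11, 24, 48] -> [-11, 24, 48] -> -11
  [-29, 35, -16, 40, -32, 18, 2, -37] -> [29, -35, 16, -40, 32, -18, -2, 37] -> [29, -35, 16, -40, 32, -18, -2, 37] -> [-40, -35, -18, -2, 16, 29, 32, 37] -> -40
  [10, -6, 33, 5, 27, 10, -48, 0] -> [-10, 6, -33, -5, -27, -10, 48, 0] -> [-10, 6, -33, -5, -27, 48, 0] -> [-33, -27, -10, -5, 0, 6, 48] -> -33
  [14, -40, 26, -17, 22, -25, -19] -> [-14, 40, -26, 17, -22, 25, 19] -> [-14, 40, -26, 17, -22, 25, 19] -> [-26, -22, -14, 17, 19, 25, 40] -> -26
  [15, -8, -19, 26, 23, -16, 32, -49, -35] -> [-15, 8, 19, -26, -23, 16, -32, 49, 35] -> [-15, 8, 19, -26, -23, 16, -32, 49, 35] -> [-32, -26, -23, -15, 8, 16, 19, 35, 49] -> -32
  [44, -39, 31, -26, 29, 46, -11, -35, 39] -> [-44, 39, -31, 26, -29, -46, 11, 35, -39] -> [-44, 39, -31, 26, -29, -46, 11, 35, -39] -> [-46, -44, -39, -31, -29, 11, 26, 35, 39] -> -46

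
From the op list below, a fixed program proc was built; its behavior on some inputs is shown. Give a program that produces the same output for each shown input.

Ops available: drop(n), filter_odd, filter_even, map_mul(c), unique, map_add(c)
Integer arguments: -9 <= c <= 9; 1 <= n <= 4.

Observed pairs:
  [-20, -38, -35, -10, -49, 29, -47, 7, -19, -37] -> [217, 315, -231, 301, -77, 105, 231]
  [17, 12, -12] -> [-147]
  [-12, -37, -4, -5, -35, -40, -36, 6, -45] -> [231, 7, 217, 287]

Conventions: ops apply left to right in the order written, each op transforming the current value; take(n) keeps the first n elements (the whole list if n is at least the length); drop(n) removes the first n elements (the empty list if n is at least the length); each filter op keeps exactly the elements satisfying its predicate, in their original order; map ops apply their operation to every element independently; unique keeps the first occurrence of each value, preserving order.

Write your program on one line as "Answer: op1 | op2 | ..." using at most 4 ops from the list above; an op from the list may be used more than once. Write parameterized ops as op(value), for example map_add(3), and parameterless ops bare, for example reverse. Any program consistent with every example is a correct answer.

filter_odd | map_add(4) | map_mul(-7)

Check, running the answer program on each example:
  [-20, -38, -35, -10, -49, 29, -47, 7, -19, -37] -> [-35, -49, 29, -47, 7, -19, -37] -> [-31, -45, 33, -43, 11, -15, -33] -> [217, 315, -231, 301, -77, 105, 231]
  [17, 12, -12] -> [17] -> [21] -> [-147]
  [-12, -37, -4, -5, -35, -40, -36, 6, -45] -> [-37, -5, -35, -45] -> [-33, -1, -31, -41] -> [231, 7, 217, 287]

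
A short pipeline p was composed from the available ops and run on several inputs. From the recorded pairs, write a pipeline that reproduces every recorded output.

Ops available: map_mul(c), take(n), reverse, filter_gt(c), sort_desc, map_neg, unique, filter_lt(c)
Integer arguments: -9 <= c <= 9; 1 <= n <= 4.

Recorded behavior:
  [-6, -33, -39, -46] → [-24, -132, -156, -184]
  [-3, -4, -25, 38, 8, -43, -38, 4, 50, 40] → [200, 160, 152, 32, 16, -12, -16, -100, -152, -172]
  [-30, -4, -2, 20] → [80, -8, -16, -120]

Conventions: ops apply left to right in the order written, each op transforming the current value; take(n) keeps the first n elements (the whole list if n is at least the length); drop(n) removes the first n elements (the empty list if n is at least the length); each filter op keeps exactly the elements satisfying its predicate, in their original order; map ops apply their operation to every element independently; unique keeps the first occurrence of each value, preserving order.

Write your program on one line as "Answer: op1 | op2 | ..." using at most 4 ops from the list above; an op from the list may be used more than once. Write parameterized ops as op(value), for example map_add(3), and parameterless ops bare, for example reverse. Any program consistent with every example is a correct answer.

reverse | map_mul(4) | sort_desc

Check, running the answer program on each example:
  [-6, -33, -39, -46] -> [-46, -39, -33, -6] -> [-184, -156, -132, -24] -> [-24, -132, -156, -184]
  [-3, -4, -25, 38, 8, -43, -38, 4, 50, 40] -> [40, 50, 4, -38, -43, 8, 38, -25, -4, -3] -> [160, 200, 16, -152, -172, 32, 152, -100, -16, -12] -> [200, 160, 152, 32, 16, -12, -16, -100, -152, -172]
  [-30, -4, -2, 20] -> [20, -2, -4, -30] -> [80, -8, -16, -120] -> [80, -8, -16, -120]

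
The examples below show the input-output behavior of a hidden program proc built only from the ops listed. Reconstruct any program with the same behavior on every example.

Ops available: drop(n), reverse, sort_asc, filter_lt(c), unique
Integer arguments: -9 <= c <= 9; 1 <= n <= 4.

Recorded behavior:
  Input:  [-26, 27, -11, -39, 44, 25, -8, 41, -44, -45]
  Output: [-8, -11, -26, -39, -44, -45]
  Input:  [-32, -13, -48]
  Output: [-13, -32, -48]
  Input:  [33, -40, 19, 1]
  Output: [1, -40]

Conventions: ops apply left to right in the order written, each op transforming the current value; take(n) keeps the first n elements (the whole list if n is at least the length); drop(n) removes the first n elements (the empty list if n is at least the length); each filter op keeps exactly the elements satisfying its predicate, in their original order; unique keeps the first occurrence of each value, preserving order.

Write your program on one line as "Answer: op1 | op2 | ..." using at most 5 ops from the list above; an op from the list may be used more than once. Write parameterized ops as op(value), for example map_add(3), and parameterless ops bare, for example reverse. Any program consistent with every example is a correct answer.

reverse | filter_lt(5) | sort_asc | reverse

Check, running the answer program on each example:
  [-26, 27, -11, -39, 44, 25, -8, 41, -44, -45] -> [-45, -44, 41, -8, 25, 44, -39, -11, 27, -26] -> [-45, -44, -8, -39, -11, -26] -> [-45, -44, -39, -26, -11, -8] -> [-8, -11, -26, -39, -44, -45]
  [-32, -13, -48] -> [-48, -13, -32] -> [-48, -13, -32] -> [-48, -32, -13] -> [-13, -32, -48]
  [33, -40, 19, 1] -> [1, 19, -40, 33] -> [1, -40] -> [-40, 1] -> [1, -40]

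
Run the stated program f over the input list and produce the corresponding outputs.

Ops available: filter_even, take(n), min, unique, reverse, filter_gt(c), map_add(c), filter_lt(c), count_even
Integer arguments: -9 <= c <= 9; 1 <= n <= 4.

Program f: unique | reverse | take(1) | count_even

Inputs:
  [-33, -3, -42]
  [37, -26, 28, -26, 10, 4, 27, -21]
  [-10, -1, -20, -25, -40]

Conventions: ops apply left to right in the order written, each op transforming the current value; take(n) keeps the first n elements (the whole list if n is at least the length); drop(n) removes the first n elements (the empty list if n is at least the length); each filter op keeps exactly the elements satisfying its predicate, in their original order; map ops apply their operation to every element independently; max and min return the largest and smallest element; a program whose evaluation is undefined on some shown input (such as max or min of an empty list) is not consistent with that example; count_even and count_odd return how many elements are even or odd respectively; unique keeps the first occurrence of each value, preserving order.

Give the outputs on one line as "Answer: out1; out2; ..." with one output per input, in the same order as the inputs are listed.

1; 0; 1

Execution, op by op:
  [-33, -3, -42] -> [-33, -3, -42] -> [-42, -3, -33] -> [-42] -> 1
  [37, -26, 28, -26, 10, 4, 27, -21] -> [37, -26, 28, 10, 4, 27, -21] -> [-21, 27, 4, 10, 28, -26, 37] -> [-21] -> 0
  [-10, -1, -20, -25, -40] -> [-10, -1, -20, -25, -40] -> [-40, -25, -20, -1, -10] -> [-40] -> 1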